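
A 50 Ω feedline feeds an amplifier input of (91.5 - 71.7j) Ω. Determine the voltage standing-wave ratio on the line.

VSWR ≈ 3.19

Γ = (Z_L − Z_0)/(Z_L + Z_0) = (41.5 − j71.7)/(141.5 − j71.7)
|Γ| = 82.8/159 = 0.522
VSWR = (1 + |Γ|)/(1 − |Γ|) = 1.52/0.478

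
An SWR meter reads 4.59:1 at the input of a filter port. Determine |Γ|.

|Γ| ≈ 0.642

|Γ| = (S − 1)/(S + 1) = (4.59 − 1)/(4.59 + 1) = 3.59/5.59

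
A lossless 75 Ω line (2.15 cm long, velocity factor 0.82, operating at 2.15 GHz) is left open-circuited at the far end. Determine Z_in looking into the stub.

λ = v/f = 0.82·c / 2.15 GHz = 0.114 m
βl = 2π·l/λ = 2π × 0.188 = 67.6°
tan(βl) = 2.43
For an open-circuited stub, Z_in = −jZ_0·cot(βl) = −jZ_0/tan(βl)

Z_in ≈ −j30.8 Ω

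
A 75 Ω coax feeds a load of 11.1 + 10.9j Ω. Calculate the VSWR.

VSWR ≈ 6.9

Γ = (Z_L − Z_0)/(Z_L + Z_0) = (-63.9 + j10.9)/(86.1 + j10.9)
|Γ| = 64.8/86.8 = 0.747
VSWR = (1 + |Γ|)/(1 − |Γ|) = 1.75/0.253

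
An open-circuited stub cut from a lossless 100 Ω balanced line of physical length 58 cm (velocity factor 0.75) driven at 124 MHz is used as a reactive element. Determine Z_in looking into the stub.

λ = v/f = 0.75·c / 124 MHz = 1.81 m
βl = 2π·l/λ = 2π × 0.32 = 115°
tan(βl) = -2.14
For an open-circuited stub, Z_in = −jZ_0·cot(βl) = −jZ_0/tan(βl)

Z_in ≈ +j46.8 Ω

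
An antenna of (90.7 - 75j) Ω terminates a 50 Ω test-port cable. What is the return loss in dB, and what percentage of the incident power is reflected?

Γ = (40.7 − j75)/(140.7 − j75), |Γ| = 0.535
RL = −20·log₁₀(0.535) = 5.43 dB
P_refl/P_inc = |Γ|² = 0.286

RL ≈ 5.43 dB; 28.6% of incident power reflected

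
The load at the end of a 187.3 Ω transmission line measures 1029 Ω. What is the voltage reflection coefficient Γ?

Γ = 0.692

Γ = (Z_L − Z_0)/(Z_L + Z_0) = (1029 − 187.3)/(1029 + 187.3) = 841.7/1216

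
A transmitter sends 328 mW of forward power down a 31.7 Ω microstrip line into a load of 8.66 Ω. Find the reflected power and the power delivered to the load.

Γ = (8.66 − 31.7)/(8.66 + 31.7) = -0.571
|Γ|² = 0.326
P_refl = |Γ|²·P_inc = 107 mW, P_del = (1 − |Γ|²)·P_inc = 221 mW

P_reflected ≈ 107 mW; P_delivered ≈ 221 mW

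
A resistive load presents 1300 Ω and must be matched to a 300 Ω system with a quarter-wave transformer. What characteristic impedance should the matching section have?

Z_qwt = √(Z_0·R_L) = √(300 × 1300) = √390000

Z_qwt ≈ 624 Ω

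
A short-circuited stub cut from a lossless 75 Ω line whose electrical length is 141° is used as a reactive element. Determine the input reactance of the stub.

X_in ≈ -60.7 Ω (capacitive)

tan(βl) = -0.81
For a short-circuited stub, Z_in = jZ_0·tan(βl)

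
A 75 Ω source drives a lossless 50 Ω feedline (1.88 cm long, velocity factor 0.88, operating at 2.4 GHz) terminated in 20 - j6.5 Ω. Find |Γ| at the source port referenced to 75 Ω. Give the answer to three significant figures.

λ = v/f = 0.88·c / 2.4 GHz = 0.11 m
βl = 2π·l/λ = 2π × 0.171 = 61.5°
tan(βl) = 1.84
Z_in = Z_0·(Z_L + jZ_0·tanβl)/(Z_0 + jZ_L·tanβl) = 42.3 + j44 Ω
Γ_s = (Z_in − Z_s)/(Z_in + Z_s) = (-32.7 + j44)/(117 + j44), |Γ_s| = 0.437

|Γ| ≈ 0.437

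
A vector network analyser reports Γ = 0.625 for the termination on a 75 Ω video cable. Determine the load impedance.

Z_L ≈ 325 Ω

Z_L = Z_0·(1 + Γ)/(1 − Γ) = 75·(1.62)/(0.375)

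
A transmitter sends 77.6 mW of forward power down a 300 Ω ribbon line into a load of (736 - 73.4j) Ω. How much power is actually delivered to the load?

|Γ| = |(436 − j73.4)/(1036 − j73.4)| = 0.426
|Γ|² = 0.181
P_refl = |Γ|²·P_inc = 14.1 mW, P_del = (1 − |Γ|²)·P_inc = 63.5 mW

P_delivered ≈ 63.5 mW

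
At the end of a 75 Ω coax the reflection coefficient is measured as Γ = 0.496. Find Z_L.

Z_L ≈ 223 Ω

Z_L = Z_0·(1 + Γ)/(1 − Γ) = 75·(1.5)/(0.504)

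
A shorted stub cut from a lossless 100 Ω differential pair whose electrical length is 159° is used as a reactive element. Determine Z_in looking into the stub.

Z_in ≈ −j38.4 Ω

tan(βl) = -0.384
For a shorted stub, Z_in = jZ_0·tan(βl)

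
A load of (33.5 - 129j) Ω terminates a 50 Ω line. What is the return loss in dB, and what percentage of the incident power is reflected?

Γ = (-16.5 − j129)/(83.5 − j129), |Γ| = 0.846
RL = −20·log₁₀(0.846) = 1.45 dB
P_refl/P_inc = |Γ|² = 0.716

RL ≈ 1.45 dB; 71.6% of incident power reflected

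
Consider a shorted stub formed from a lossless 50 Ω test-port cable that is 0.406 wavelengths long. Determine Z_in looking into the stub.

Z_in ≈ −j33.5 Ω

βl = 2π × 0.406 = 146°
tan(βl) = -0.67
For a shorted stub, Z_in = jZ_0·tan(βl)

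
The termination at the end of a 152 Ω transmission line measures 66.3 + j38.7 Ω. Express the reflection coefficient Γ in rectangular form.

Γ ≈ -0.35 + j0.239

Γ = (Z_L − Z_0)/(Z_L + Z_0) = (-85.7 + j38.7)/(218.3 + j38.7)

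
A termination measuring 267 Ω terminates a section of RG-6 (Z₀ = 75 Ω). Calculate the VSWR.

VSWR ≈ 3.56

For a purely resistive load, VSWR = R_L/Z_0 or Z_0/R_L (whichever > 1) = 267/75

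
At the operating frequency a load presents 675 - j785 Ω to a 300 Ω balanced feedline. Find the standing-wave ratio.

Γ = (Z_L − Z_0)/(Z_L + Z_0) = (375 − j785)/(975 − j785)
|Γ| = 870/1250 = 0.695
VSWR = (1 + |Γ|)/(1 − |Γ|) = 1.7/0.305

VSWR ≈ 5.56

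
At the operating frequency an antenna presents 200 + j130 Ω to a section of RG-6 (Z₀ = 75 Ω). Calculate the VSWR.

VSWR ≈ 3.91

Γ = (Z_L − Z_0)/(Z_L + Z_0) = (125 + j130)/(275 + j130)
|Γ| = 180/304 = 0.593
VSWR = (1 + |Γ|)/(1 − |Γ|) = 1.59/0.407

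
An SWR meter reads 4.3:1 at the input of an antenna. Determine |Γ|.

|Γ| = (S − 1)/(S + 1) = (4.3 − 1)/(4.3 + 1) = 3.3/5.3

|Γ| ≈ 0.623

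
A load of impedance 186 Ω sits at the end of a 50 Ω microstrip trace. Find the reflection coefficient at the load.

Γ = 0.576

Γ = (Z_L − Z_0)/(Z_L + Z_0) = (186 − 50)/(186 + 50) = 136/236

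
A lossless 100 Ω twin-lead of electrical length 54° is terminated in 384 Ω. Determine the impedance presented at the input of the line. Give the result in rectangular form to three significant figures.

Z_in ≈ 38.4 − j65.4 Ω

tan(βl) = tan(54°) = 1.38
Z_in = Z_0·(Z_L + jZ_0·tanβl)/(Z_0 + jZ_L·tanβl)
     = 100·(384 + j138)/(100 + j529)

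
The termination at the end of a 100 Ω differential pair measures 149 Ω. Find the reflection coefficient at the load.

Γ = 0.197

Γ = (Z_L − Z_0)/(Z_L + Z_0) = (149 − 100)/(149 + 100) = 49/249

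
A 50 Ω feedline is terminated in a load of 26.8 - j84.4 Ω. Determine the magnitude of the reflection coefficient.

Γ = (Z_L − Z_0)/(Z_L + Z_0) = (-23.2 − j84.4)/(76.8 − j84.4)
|Γ| = 87.5/114

|Γ| ≈ 0.767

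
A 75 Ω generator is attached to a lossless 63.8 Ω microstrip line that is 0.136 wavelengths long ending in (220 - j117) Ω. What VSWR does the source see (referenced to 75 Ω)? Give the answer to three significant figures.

VSWR ≈ 4.83

βl = 2π × 0.136 = 49°
tan(βl) = 1.15
Z_in = Z_0·(Z_L + jZ_0·tanβl)/(Z_0 + jZ_L·tanβl) = 20.1 − j39.7 Ω
Γ_s = (Z_in − Z_s)/(Z_in + Z_s) = (-54.9 − j39.7)/(95.1 − j39.7), |Γ_s| = 0.657
VSWR = (1 + |Γ_s|)/(1 − |Γ_s|)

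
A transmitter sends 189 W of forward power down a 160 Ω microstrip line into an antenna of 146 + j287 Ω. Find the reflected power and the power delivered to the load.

|Γ| = |(-14 + j287)/(306 + j287)| = 0.685
|Γ|² = 0.469
P_refl = |Γ|²·P_inc = 88.7 W, P_del = (1 − |Γ|²)·P_inc = 100 W

P_reflected ≈ 88.7 W; P_delivered ≈ 100 W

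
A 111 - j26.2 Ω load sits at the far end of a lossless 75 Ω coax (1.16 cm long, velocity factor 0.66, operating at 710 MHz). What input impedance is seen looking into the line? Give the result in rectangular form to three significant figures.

Z_in ≈ 88 − j37.5 Ω

λ = v/f = 0.66·c / 710 MHz = 0.279 m
βl = 2π·l/λ = 2π × 0.0416 = 15°
tan(βl) = tan(15°) = 0.267
Z_in = Z_0·(Z_L + jZ_0·tanβl)/(Z_0 + jZ_L·tanβl)
     = 75·(111 − j6.14)/(82 + j29.7)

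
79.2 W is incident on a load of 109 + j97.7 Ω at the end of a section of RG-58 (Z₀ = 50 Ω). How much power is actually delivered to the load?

P_delivered ≈ 49.6 W

|Γ| = |(59 + j97.7)/(159 + j97.7)| = 0.612
|Γ|² = 0.374
P_refl = |Γ|²·P_inc = 29.6 W, P_del = (1 − |Γ|²)·P_inc = 49.6 W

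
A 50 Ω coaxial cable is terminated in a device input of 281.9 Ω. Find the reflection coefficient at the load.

Γ = 0.699

Γ = (Z_L − Z_0)/(Z_L + Z_0) = (281.9 − 50)/(281.9 + 50) = 231.9/331.9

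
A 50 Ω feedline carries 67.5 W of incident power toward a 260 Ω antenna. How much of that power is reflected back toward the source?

P_reflected ≈ 31 W

Γ = (260 − 50)/(260 + 50) = 0.677
|Γ|² = 0.459
P_refl = |Γ|²·P_inc = 31 W, P_del = (1 − |Γ|²)·P_inc = 36.5 W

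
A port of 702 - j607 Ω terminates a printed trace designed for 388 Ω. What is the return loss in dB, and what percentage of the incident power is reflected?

Γ = (314 − j607)/(1090 − j607), |Γ| = 0.548
RL = −20·log₁₀(0.548) = 5.23 dB
P_refl/P_inc = |Γ|² = 0.3

RL ≈ 5.23 dB; 30% of incident power reflected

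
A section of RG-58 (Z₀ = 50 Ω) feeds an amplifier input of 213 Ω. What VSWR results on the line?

VSWR ≈ 4.26

Γ = (213 − 50)/(213 + 50) = 0.62
VSWR = (1 + 0.62)/(1 − 0.62)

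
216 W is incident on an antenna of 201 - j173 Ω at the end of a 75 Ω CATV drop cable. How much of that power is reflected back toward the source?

|Γ| = |(126 − j173)/(276 − j173)| = 0.657
|Γ|² = 0.432
P_refl = |Γ|²·P_inc = 93.2 W, P_del = (1 − |Γ|²)·P_inc = 123 W

P_reflected ≈ 93.2 W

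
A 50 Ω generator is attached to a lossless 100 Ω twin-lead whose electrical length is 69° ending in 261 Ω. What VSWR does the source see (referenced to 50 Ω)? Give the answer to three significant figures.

tan(βl) = 2.61
Z_in = Z_0·(Z_L + jZ_0·tanβl)/(Z_0 + jZ_L·tanβl) = 43 − j32.1 Ω
Γ_s = (Z_in − Z_s)/(Z_in + Z_s) = (-6.97 − j32.1)/(93 − j32.1), |Γ_s| = 0.333
VSWR = (1 + |Γ_s|)/(1 − |Γ_s|)

VSWR ≈ 2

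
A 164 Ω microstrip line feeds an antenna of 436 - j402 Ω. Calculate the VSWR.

VSWR ≈ 5.1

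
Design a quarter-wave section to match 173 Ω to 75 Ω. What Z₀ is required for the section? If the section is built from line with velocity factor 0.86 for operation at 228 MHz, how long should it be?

Z_qwt = √(Z_0·R_L) = √(75 × 173) = √12980
λ = 0.86·c/f = 1.13 m, so l = λ/4 = 0.283 m

Z_qwt ≈ 114 Ω; length ≈ 28.3 cm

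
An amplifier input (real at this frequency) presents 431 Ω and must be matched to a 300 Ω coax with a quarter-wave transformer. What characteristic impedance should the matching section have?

Z_qwt = √(Z_0·R_L) = √(300 × 431) = √129300

Z_qwt ≈ 360 Ω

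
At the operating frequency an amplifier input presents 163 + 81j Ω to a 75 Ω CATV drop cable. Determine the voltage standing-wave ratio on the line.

VSWR ≈ 2.81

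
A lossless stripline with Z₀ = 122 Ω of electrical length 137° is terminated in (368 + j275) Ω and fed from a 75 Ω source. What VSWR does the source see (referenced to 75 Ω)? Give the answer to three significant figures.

VSWR ≈ 4.83

tan(βl) = -0.933
Z_in = Z_0·(Z_L + jZ_0·tanβl)/(Z_0 + jZ_L·tanβl) = 39.2 + j87.6 Ω
Γ_s = (Z_in − Z_s)/(Z_in + Z_s) = (-35.8 + j87.6)/(114 + j87.6), |Γ_s| = 0.657
VSWR = (1 + |Γ_s|)/(1 − |Γ_s|)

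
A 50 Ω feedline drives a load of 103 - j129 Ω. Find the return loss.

Γ = (53 − j129)/(153 − j129), |Γ| = 0.697
RL = −20·log₁₀|Γ| = −20·log₁₀(0.697)

RL ≈ 3.14 dB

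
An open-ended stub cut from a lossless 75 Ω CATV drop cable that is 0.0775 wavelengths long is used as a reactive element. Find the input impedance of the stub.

Z_in ≈ −j142 Ω

βl = 2π × 0.0775 = 27.9°
tan(βl) = 0.529
For an open-ended stub, Z_in = −jZ_0·cot(βl) = −jZ_0/tan(βl)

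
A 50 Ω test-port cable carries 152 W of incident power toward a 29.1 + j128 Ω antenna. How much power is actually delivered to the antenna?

|Γ| = |(-20.9 + j128)/(79.1 + j128)| = 0.862
|Γ|² = 0.743
P_refl = |Γ|²·P_inc = 113 W, P_del = (1 − |Γ|²)·P_inc = 39.1 W

P_delivered ≈ 39.1 W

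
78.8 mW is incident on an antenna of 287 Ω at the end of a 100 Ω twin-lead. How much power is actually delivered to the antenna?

Γ = (287 − 100)/(287 + 100) = 0.483
|Γ|² = 0.233
P_refl = |Γ|²·P_inc = 18.4 mW, P_del = (1 − |Γ|²)·P_inc = 60.4 mW

P_delivered ≈ 60.4 mW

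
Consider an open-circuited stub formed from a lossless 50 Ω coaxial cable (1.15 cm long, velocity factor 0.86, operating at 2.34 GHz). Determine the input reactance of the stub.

X_in ≈ -65 Ω (capacitive)

λ = v/f = 0.86·c / 2.34 GHz = 0.11 m
βl = 2π·l/λ = 2π × 0.104 = 37.5°
tan(βl) = 0.769
For an open-circuited stub, Z_in = −jZ_0·cot(βl) = −jZ_0/tan(βl)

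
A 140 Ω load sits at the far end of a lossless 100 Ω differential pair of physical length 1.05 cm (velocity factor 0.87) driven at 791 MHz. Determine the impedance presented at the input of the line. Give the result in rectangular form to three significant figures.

Z_in ≈ 135 − j18 Ω

λ = v/f = 0.87·c / 791 MHz = 0.33 m
βl = 2π·l/λ = 2π × 0.0318 = 11.5°
tan(βl) = tan(11.5°) = 0.203
Z_in = Z_0·(Z_L + jZ_0·tanβl)/(Z_0 + jZ_L·tanβl)
     = 100·(140 + j20.3)/(100 + j28.4)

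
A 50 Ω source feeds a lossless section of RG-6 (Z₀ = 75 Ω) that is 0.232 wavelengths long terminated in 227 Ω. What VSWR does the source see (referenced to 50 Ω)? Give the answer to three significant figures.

βl = 2π × 0.232 = 83.5°
tan(βl) = 8.8
Z_in = Z_0·(Z_L + jZ_0·tanβl)/(Z_0 + jZ_L·tanβl) = 25.1 − j7.58 Ω
Γ_s = (Z_in − Z_s)/(Z_in + Z_s) = (-24.9 − j7.58)/(75.1 − j7.58), |Γ_s| = 0.345
VSWR = (1 + |Γ_s|)/(1 − |Γ_s|)

VSWR ≈ 2.06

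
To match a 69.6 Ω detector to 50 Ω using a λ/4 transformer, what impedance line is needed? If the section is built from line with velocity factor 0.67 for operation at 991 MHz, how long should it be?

Z_qwt ≈ 59 Ω; length ≈ 5.07 cm

Z_qwt = √(Z_0·R_L) = √(50 × 69.6) = √3480
λ = 0.67·c/f = 0.203 m, so l = λ/4 = 0.0507 m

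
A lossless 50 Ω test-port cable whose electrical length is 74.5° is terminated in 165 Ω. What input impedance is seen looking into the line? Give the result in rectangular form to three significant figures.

tan(βl) = tan(74.5°) = 3.61
Z_in = Z_0·(Z_L + jZ_0·tanβl)/(Z_0 + jZ_L·tanβl)
     = 50·(165 + j180)/(50 + j595)

Z_in ≈ 16.2 − j12.5 Ω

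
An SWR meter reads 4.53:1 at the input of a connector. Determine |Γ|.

|Γ| ≈ 0.638

|Γ| = (S − 1)/(S + 1) = (4.53 − 1)/(4.53 + 1) = 3.53/5.53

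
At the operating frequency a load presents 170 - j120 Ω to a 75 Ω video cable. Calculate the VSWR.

VSWR ≈ 3.56

Γ = (Z_L − Z_0)/(Z_L + Z_0) = (95 − j120)/(245 − j120)
|Γ| = 153/273 = 0.561
VSWR = (1 + |Γ|)/(1 − |Γ|) = 1.56/0.439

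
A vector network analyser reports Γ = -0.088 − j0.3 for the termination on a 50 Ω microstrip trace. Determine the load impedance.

Z_L = Z_0·(1 + Γ)/(1 − Γ) = 50·(0.912 − j0.3)/(1.09 + j0.3)

Z_L ≈ 35.4 − j23.6 Ω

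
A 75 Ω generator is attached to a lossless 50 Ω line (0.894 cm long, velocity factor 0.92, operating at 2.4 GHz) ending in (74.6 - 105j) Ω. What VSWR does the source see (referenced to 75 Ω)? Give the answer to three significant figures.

λ = v/f = 0.92·c / 2.4 GHz = 0.115 m
βl = 2π·l/λ = 2π × 0.0777 = 28°
tan(βl) = 0.531
Z_in = Z_0·(Z_L + jZ_0·tanβl)/(Z_0 + jZ_L·tanβl) = 18.7 − j44.1 Ω
Γ_s = (Z_in − Z_s)/(Z_in + Z_s) = (-56.3 − j44.1)/(93.7 − j44.1), |Γ_s| = 0.69
VSWR = (1 + |Γ_s|)/(1 − |Γ_s|)

VSWR ≈ 5.45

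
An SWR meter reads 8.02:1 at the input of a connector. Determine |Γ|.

|Γ| ≈ 0.778

|Γ| = (S − 1)/(S + 1) = (8.02 − 1)/(8.02 + 1) = 7.02/9.02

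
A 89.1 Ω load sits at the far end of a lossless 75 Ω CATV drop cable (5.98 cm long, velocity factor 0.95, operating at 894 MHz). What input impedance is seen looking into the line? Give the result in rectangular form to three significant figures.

Z_in ≈ 65.9 − j8.06 Ω

λ = v/f = 0.95·c / 894 MHz = 0.319 m
βl = 2π·l/λ = 2π × 0.188 = 67.5°
tan(βl) = tan(67.5°) = 2.42
Z_in = Z_0·(Z_L + jZ_0·tanβl)/(Z_0 + jZ_L·tanβl)
     = 75·(89.1 + j181)/(75 + j215)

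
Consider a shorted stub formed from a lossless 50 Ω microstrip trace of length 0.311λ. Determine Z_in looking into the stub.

Z_in ≈ −j124 Ω

βl = 2π × 0.311 = 112°
tan(βl) = -2.48
For a shorted stub, Z_in = jZ_0·tan(βl)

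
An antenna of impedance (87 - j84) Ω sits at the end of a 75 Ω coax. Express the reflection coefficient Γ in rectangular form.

Γ = (Z_L − Z_0)/(Z_L + Z_0) = (12 − j84)/(162 − j84)

Γ ≈ 0.27 − j0.378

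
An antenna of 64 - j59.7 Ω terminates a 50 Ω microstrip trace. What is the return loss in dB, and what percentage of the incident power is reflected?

RL ≈ 6.44 dB; 22.7% of incident power reflected

Γ = (14 − j59.7)/(114 − j59.7), |Γ| = 0.477
RL = −20·log₁₀(0.477) = 6.44 dB
P_refl/P_inc = |Γ|² = 0.227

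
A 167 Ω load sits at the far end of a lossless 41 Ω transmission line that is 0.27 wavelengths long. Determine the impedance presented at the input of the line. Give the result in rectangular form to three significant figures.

βl = 2π × 0.27 = 97.2°
tan(βl) = tan(97.2°) = -7.92
Z_in = Z_0·(Z_L + jZ_0·tanβl)/(Z_0 + jZ_L·tanβl)
     = 41·(167 − j325)/(41 − j1320)

Z_in ≈ 10.2 + j4.86 Ω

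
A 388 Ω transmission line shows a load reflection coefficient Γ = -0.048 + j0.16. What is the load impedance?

Z_L ≈ 336 + j110 Ω

Z_L = Z_0·(1 + Γ)/(1 − Γ) = 388·(0.952 + j0.16)/(1.05 − j0.16)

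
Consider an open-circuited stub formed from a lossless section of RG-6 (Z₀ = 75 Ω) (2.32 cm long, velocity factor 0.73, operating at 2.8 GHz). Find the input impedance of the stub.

Z_in ≈ +j22.6 Ω

λ = v/f = 0.73·c / 2.8 GHz = 0.0782 m
βl = 2π·l/λ = 2π × 0.297 = 107°
tan(βl) = -3.32
For an open-circuited stub, Z_in = −jZ_0·cot(βl) = −jZ_0/tan(βl)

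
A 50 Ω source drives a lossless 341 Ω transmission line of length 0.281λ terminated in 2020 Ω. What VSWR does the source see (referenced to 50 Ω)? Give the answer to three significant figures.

βl = 2π × 0.281 = 101°
tan(βl) = -5.07
Z_in = Z_0·(Z_L + jZ_0·tanβl)/(Z_0 + jZ_L·tanβl) = 59.7 + j65.3 Ω
Γ_s = (Z_in − Z_s)/(Z_in + Z_s) = (9.74 + j65.3)/(110 + j65.3), |Γ_s| = 0.517
VSWR = (1 + |Γ_s|)/(1 − |Γ_s|)

VSWR ≈ 3.14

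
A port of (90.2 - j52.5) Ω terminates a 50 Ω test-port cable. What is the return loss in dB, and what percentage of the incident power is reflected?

RL ≈ 7.1 dB; 19.5% of incident power reflected

Γ = (40.2 − j52.5)/(140.2 − j52.5), |Γ| = 0.442
RL = −20·log₁₀(0.442) = 7.1 dB
P_refl/P_inc = |Γ|² = 0.195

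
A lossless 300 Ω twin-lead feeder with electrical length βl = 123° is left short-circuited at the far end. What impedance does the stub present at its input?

tan(βl) = -1.54
For a short-circuited stub, Z_in = jZ_0·tan(βl)

Z_in ≈ −j462 Ω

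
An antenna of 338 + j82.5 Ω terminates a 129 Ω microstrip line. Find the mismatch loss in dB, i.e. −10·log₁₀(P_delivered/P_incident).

Γ = (209 + j82.5)/(467 + j82.5), |Γ| = 0.474
|Γ|² = 0.224, so P_del/P_inc = 1 − |Γ|² = 0.776
ML = −10·log₁₀(1 − |Γ|²)

mismatch loss ≈ 1.1 dB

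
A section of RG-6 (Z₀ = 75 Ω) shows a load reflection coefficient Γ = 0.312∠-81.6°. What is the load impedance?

Z_L ≈ 67.3 − j46 Ω

Z_L = Z_0·(1 + Γ)/(1 − Γ) = 75·(1.05 − j0.309)/(0.954 + j0.309)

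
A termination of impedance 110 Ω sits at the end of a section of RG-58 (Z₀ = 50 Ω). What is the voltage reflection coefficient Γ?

Γ = (Z_L − Z_0)/(Z_L + Z_0) = (110 − 50)/(110 + 50) = 60/160

Γ = 0.375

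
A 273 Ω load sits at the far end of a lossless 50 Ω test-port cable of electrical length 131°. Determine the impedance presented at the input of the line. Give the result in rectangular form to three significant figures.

tan(βl) = tan(131°) = -1.15
Z_in = Z_0·(Z_L + jZ_0·tanβl)/(Z_0 + jZ_L·tanβl)
     = 50·(273 − j57.5)/(50 − j314)

Z_in ≈ 15.7 + j41 Ω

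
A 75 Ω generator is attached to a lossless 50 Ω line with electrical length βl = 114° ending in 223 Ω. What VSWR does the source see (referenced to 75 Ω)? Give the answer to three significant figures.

tan(βl) = -2.25
Z_in = Z_0·(Z_L + jZ_0·tanβl)/(Z_0 + jZ_L·tanβl) = 13.3 + j20.9 Ω
Γ_s = (Z_in − Z_s)/(Z_in + Z_s) = (-61.7 + j20.9)/(88.3 + j20.9), |Γ_s| = 0.718
VSWR = (1 + |Γ_s|)/(1 − |Γ_s|)

VSWR ≈ 6.09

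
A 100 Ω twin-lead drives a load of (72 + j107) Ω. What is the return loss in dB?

Γ = (-28 + j107)/(172 + j107), |Γ| = 0.546
RL = −20·log₁₀|Γ| = −20·log₁₀(0.546)

RL ≈ 5.26 dB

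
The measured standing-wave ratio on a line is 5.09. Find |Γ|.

|Γ| ≈ 0.672

|Γ| = (S − 1)/(S + 1) = (5.09 − 1)/(5.09 + 1) = 4.09/6.09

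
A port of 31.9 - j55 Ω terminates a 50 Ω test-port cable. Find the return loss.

Γ = (-18.1 − j55)/(81.9 − j55), |Γ| = 0.587
RL = −20·log₁₀|Γ| = −20·log₁₀(0.587)

RL ≈ 4.63 dB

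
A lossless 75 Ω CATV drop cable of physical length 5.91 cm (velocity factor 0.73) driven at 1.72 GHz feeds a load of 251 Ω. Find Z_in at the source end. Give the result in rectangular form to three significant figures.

λ = v/f = 0.73·c / 1.72 GHz = 0.127 m
βl = 2π·l/λ = 2π × 0.464 = 167°
tan(βl) = tan(167°) = -0.229
Z_in = Z_0·(Z_L + jZ_0·tanβl)/(Z_0 + jZ_L·tanβl)
     = 75·(251 − j17.2)/(75 − j57.5)

Z_in ≈ 166 + j110 Ω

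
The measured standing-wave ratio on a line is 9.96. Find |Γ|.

|Γ| ≈ 0.818

|Γ| = (S − 1)/(S + 1) = (9.96 − 1)/(9.96 + 1) = 8.96/11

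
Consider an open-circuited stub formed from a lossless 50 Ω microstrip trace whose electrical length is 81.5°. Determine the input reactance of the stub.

X_in ≈ -7.47 Ω (capacitive)

tan(βl) = 6.69
For an open-circuited stub, Z_in = −jZ_0·cot(βl) = −jZ_0/tan(βl)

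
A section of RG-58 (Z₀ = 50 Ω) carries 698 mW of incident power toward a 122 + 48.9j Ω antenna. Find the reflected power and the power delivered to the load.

|Γ| = |(72 + j48.9)/(172 + j48.9)| = 0.487
|Γ|² = 0.237
P_refl = |Γ|²·P_inc = 165 mW, P_del = (1 − |Γ|²)·P_inc = 533 mW

P_reflected ≈ 165 mW; P_delivered ≈ 533 mW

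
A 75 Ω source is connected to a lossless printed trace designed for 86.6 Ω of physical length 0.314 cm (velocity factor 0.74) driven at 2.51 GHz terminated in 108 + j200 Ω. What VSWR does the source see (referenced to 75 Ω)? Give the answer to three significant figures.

VSWR ≈ 7.1

λ = v/f = 0.74·c / 2.51 GHz = 0.0884 m
βl = 2π·l/λ = 2π × 0.0355 = 12.8°
tan(βl) = 0.227
Z_in = Z_0·(Z_L + jZ_0·tanβl)/(Z_0 + jZ_L·tanβl) = 370 + j241 Ω
Γ_s = (Z_in − Z_s)/(Z_in + Z_s) = (295 + j241)/(445 + j241), |Γ_s| = 0.753
VSWR = (1 + |Γ_s|)/(1 − |Γ_s|)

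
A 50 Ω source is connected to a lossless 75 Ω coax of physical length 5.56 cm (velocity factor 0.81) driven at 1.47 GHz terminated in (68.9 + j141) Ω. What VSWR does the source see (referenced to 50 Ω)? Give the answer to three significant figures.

VSWR ≈ 3.86

λ = v/f = 0.81·c / 1.47 GHz = 0.165 m
βl = 2π·l/λ = 2π × 0.336 = 121°
tan(βl) = -1.66
Z_in = Z_0·(Z_L + jZ_0·tanβl)/(Z_0 + jZ_L·tanβl) = 13.4 + j8.99 Ω
Γ_s = (Z_in − Z_s)/(Z_in + Z_s) = (-36.6 + j8.99)/(63.4 + j8.99), |Γ_s| = 0.588
VSWR = (1 + |Γ_s|)/(1 − |Γ_s|)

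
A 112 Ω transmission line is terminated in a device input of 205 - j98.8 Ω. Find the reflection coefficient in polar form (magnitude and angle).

Γ ≈ 0.409 ∠ -29.4°

Γ = (Z_L − Z_0)/(Z_L + Z_0) = (93 − j98.8)/(317 − j98.8)
|Γ| = 136/332 = 0.409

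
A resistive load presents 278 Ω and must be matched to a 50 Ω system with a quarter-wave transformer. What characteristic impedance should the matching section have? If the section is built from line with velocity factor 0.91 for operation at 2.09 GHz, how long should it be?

Z_qwt ≈ 118 Ω; length ≈ 3.27 cm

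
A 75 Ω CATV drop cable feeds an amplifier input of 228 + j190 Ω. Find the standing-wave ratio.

VSWR ≈ 5.29

Γ = (Z_L − Z_0)/(Z_L + Z_0) = (153 + j190)/(303 + j190)
|Γ| = 244/358 = 0.682
VSWR = (1 + |Γ|)/(1 − |Γ|) = 1.68/0.318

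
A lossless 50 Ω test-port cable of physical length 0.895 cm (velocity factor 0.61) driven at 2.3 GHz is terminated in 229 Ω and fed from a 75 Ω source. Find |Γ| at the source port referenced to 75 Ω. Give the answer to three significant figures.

|Γ| ≈ 0.649

λ = v/f = 0.61·c / 2.3 GHz = 0.0796 m
βl = 2π·l/λ = 2π × 0.112 = 40.5°
tan(βl) = 0.854
Z_in = Z_0·(Z_L + jZ_0·tanβl)/(Z_0 + jZ_L·tanβl) = 24.3 − j52.3 Ω
Γ_s = (Z_in − Z_s)/(Z_in + Z_s) = (-50.7 − j52.3)/(99.3 − j52.3), |Γ_s| = 0.649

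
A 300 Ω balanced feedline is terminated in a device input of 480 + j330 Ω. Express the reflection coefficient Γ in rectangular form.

Γ ≈ 0.348 + j0.276

Γ = (Z_L − Z_0)/(Z_L + Z_0) = (180 + j330)/(780 + j330)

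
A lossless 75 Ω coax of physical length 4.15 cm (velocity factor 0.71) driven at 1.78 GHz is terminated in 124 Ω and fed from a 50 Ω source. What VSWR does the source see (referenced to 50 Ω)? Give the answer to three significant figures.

λ = v/f = 0.71·c / 1.78 GHz = 0.12 m
βl = 2π·l/λ = 2π × 0.347 = 125°
tan(βl) = -1.44
Z_in = Z_0·(Z_L + jZ_0·tanβl)/(Z_0 + jZ_L·tanβl) = 57.2 + j28.1 Ω
Γ_s = (Z_in − Z_s)/(Z_in + Z_s) = (7.21 + j28.1)/(107 + j28.1), |Γ_s| = 0.262
VSWR = (1 + |Γ_s|)/(1 − |Γ_s|)

VSWR ≈ 1.71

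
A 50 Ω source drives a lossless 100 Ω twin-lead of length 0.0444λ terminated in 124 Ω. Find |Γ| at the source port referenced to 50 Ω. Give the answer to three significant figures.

βl = 2π × 0.0444 = 16°
tan(βl) = 0.286
Z_in = Z_0·(Z_L + jZ_0·tanβl)/(Z_0 + jZ_L·tanβl) = 119 − j13.7 Ω
Γ_s = (Z_in − Z_s)/(Z_in + Z_s) = (69.1 − j13.7)/(169 − j13.7), |Γ_s| = 0.415

|Γ| ≈ 0.415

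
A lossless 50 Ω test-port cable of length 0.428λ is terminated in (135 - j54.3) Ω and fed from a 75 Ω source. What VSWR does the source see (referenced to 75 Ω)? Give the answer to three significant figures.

βl = 2π × 0.428 = 154°
tan(βl) = -0.486
Z_in = Z_0·(Z_L + jZ_0·tanβl)/(Z_0 + jZ_L·tanβl) = 85.8 + j72 Ω
Γ_s = (Z_in − Z_s)/(Z_in + Z_s) = (10.8 + j72)/(161 + j72), |Γ_s| = 0.413
VSWR = (1 + |Γ_s|)/(1 − |Γ_s|)

VSWR ≈ 2.41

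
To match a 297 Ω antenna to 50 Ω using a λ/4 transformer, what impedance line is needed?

Z_qwt ≈ 122 Ω

Z_qwt = √(Z_0·R_L) = √(50 × 297) = √14850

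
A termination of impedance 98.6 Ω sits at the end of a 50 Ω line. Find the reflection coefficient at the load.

Γ = (Z_L − Z_0)/(Z_L + Z_0) = (98.6 − 50)/(98.6 + 50) = 48.6/148.6

Γ = 0.327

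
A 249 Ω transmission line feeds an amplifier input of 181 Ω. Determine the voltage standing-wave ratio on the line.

VSWR ≈ 1.38

For a purely resistive load, VSWR = R_L/Z_0 or Z_0/R_L (whichever > 1) = 249/181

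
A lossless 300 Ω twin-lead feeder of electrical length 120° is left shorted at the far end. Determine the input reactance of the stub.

X_in ≈ -520 Ω (capacitive)

tan(βl) = -1.73
For a shorted stub, Z_in = jZ_0·tan(βl)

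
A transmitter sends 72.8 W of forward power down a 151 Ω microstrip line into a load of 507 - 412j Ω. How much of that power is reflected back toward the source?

P_reflected ≈ 35.8 W

|Γ| = |(356 − j412)/(658 − j412)| = 0.701
|Γ|² = 0.492
P_refl = |Γ|²·P_inc = 35.8 W, P_del = (1 − |Γ|²)·P_inc = 37 W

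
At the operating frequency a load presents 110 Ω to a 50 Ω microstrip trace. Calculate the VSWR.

For a purely resistive load, VSWR = R_L/Z_0 or Z_0/R_L (whichever > 1) = 110/50

VSWR ≈ 2.2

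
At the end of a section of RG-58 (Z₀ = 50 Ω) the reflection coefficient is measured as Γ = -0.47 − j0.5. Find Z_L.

Z_L = Z_0·(1 + Γ)/(1 − Γ) = 50·(0.53 − j0.5)/(1.47 + j0.5)

Z_L ≈ 11 − j20.7 Ω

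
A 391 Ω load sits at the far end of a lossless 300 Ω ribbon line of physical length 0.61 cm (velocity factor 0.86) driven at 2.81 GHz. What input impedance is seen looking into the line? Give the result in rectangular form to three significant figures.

λ = v/f = 0.86·c / 2.81 GHz = 0.0918 m
βl = 2π·l/λ = 2π × 0.0664 = 23.9°
tan(βl) = tan(23.9°) = 0.444
Z_in = Z_0·(Z_L + jZ_0·tanβl)/(Z_0 + jZ_L·tanβl)
     = 300·(391 + j133)/(300 + j173)

Z_in ≈ 351 − j69.7 Ω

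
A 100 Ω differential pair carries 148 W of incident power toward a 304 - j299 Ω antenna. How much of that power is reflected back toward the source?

|Γ| = |(204 − j299)/(404 − j299)| = 0.72
|Γ|² = 0.519
P_refl = |Γ|²·P_inc = 76.8 W, P_del = (1 − |Γ|²)·P_inc = 71.2 W

P_reflected ≈ 76.8 W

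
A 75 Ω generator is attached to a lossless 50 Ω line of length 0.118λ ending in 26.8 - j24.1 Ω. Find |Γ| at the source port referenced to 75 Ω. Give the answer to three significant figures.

|Γ| ≈ 0.562

βl = 2π × 0.118 = 42.5°
tan(βl) = 0.916
Z_in = Z_0·(Z_L + jZ_0·tanβl)/(Z_0 + jZ_L·tanβl) = 21.3 + j7.81 Ω
Γ_s = (Z_in − Z_s)/(Z_in + Z_s) = (-53.7 + j7.81)/(96.3 + j7.81), |Γ_s| = 0.562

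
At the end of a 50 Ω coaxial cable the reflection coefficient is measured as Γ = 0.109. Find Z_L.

Z_L = Z_0·(1 + Γ)/(1 − Γ) = 50·(1.11)/(0.891)

Z_L ≈ 62.2 Ω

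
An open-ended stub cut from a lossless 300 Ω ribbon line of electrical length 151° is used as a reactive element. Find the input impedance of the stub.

tan(βl) = -0.554
For an open-ended stub, Z_in = −jZ_0·cot(βl) = −jZ_0/tan(βl)

Z_in ≈ +j541 Ω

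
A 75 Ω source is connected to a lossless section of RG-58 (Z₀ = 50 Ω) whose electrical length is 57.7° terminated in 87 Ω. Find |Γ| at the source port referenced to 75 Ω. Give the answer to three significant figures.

|Γ| ≈ 0.39

tan(βl) = 1.58
Z_in = Z_0·(Z_L + jZ_0·tanβl)/(Z_0 + jZ_L·tanβl) = 35.5 − j18.7 Ω
Γ_s = (Z_in − Z_s)/(Z_in + Z_s) = (-39.5 − j18.7)/(111 − j18.7), |Γ_s| = 0.39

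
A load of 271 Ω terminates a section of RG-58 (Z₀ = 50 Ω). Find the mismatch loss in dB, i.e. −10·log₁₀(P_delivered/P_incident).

Γ = (271 − 50)/(271 + 50) = 0.688
|Γ|² = 0.474, so P_del/P_inc = 1 − |Γ|² = 0.526
ML = −10·log₁₀(1 − |Γ|²)

mismatch loss ≈ 2.79 dB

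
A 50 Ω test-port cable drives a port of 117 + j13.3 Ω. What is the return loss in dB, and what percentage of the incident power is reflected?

Γ = (67 + j13.3)/(167 + j13.3), |Γ| = 0.408
RL = −20·log₁₀(0.408) = 7.79 dB
P_refl/P_inc = |Γ|² = 0.166

RL ≈ 7.79 dB; 16.6% of incident power reflected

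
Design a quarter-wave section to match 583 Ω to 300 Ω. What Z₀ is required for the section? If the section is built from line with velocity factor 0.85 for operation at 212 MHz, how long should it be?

Z_qwt = √(Z_0·R_L) = √(300 × 583) = √174900
λ = 0.85·c/f = 1.2 m, so l = λ/4 = 0.301 m

Z_qwt ≈ 418 Ω; length ≈ 30.1 cm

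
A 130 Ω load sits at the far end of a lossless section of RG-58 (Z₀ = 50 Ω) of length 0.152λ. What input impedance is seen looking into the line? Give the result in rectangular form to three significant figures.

βl = 2π × 0.152 = 54.7°
tan(βl) = tan(54.7°) = 1.41
Z_in = Z_0·(Z_L + jZ_0·tanβl)/(Z_0 + jZ_L·tanβl)
     = 50·(130 + j70.7)/(50 + j184)

Z_in ≈ 26.9 − j28.1 Ω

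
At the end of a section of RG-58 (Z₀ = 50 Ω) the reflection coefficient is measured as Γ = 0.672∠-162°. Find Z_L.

Z_L ≈ 10 − j7.61 Ω

Z_L = Z_0·(1 + Γ)/(1 − Γ) = 50·(0.361 − j0.208)/(1.64 + j0.208)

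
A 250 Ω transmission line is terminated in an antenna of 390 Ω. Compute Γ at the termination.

Γ = 0.219

Γ = (Z_L − Z_0)/(Z_L + Z_0) = (390 − 250)/(390 + 250) = 140/640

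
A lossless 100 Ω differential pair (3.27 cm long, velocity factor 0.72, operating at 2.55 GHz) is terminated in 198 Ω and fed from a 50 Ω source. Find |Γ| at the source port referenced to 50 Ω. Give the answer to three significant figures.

λ = v/f = 0.72·c / 2.55 GHz = 0.0847 m
βl = 2π·l/λ = 2π × 0.386 = 139°
tan(βl) = -0.87
Z_in = Z_0·(Z_L + jZ_0·tanβl)/(Z_0 + jZ_L·tanβl) = 87.7 + j64 Ω
Γ_s = (Z_in − Z_s)/(Z_in + Z_s) = (37.7 + j64)/(138 + j64), |Γ_s| = 0.489

|Γ| ≈ 0.489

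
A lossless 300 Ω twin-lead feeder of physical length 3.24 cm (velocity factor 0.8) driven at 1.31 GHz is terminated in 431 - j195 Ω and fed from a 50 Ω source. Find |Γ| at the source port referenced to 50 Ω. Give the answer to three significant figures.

λ = v/f = 0.8·c / 1.31 GHz = 0.183 m
βl = 2π·l/λ = 2π × 0.177 = 63.7°
tan(βl) = 2.02
Z_in = Z_0·(Z_L + jZ_0·tanβl)/(Z_0 + jZ_L·tanβl) = 159 − j21.8 Ω
Γ_s = (Z_in − Z_s)/(Z_in + Z_s) = (109 − j21.8)/(209 − j21.8), |Γ_s| = 0.529

|Γ| ≈ 0.529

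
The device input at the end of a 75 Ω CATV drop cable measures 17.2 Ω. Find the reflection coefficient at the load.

Γ = (Z_L − Z_0)/(Z_L + Z_0) = (17.2 − 75)/(17.2 + 75) = -57.8/92.2

Γ = -0.627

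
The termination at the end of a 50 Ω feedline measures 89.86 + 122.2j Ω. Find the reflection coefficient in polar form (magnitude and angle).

Γ = (Z_L − Z_0)/(Z_L + Z_0) = (39.86 + j122.2)/(139.9 + j122.2)
|Γ| = 129/186 = 0.692

Γ ≈ 0.692 ∠ 30.8°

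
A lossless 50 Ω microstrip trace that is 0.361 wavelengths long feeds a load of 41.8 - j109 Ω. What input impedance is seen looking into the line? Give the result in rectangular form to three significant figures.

βl = 2π × 0.361 = 130°
tan(βl) = tan(130°) = -1.19
Z_in = Z_0·(Z_L + jZ_0·tanβl)/(Z_0 + jZ_L·tanβl)
     = 50·(41.8 − j169)/(-80.1 − j49.9)

Z_in ≈ 28.5 + j87.6 Ω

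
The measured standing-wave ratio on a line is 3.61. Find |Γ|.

|Γ| ≈ 0.566

|Γ| = (S − 1)/(S + 1) = (3.61 − 1)/(3.61 + 1) = 2.61/4.61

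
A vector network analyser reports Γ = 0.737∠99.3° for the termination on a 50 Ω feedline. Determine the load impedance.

Z_L ≈ 12.8 + j40.8 Ω

Z_L = Z_0·(1 + Γ)/(1 − Γ) = 50·(0.881 + j0.727)/(1.12 − j0.727)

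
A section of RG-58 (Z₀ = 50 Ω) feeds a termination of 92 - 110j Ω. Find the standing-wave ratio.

VSWR ≈ 4.81

Γ = (Z_L − Z_0)/(Z_L + Z_0) = (42 − j110)/(142 − j110)
|Γ| = 118/180 = 0.656
VSWR = (1 + |Γ|)/(1 − |Γ|) = 1.66/0.344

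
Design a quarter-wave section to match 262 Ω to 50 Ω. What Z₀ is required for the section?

Z_qwt ≈ 114 Ω

Z_qwt = √(Z_0·R_L) = √(50 × 262) = √13100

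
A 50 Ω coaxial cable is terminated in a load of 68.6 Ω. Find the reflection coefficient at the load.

Γ = 0.157

Γ = (Z_L − Z_0)/(Z_L + Z_0) = (68.6 − 50)/(68.6 + 50) = 18.6/118.6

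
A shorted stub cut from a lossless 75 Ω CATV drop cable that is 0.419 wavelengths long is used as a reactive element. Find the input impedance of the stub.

βl = 2π × 0.419 = 151°
tan(βl) = -0.558
For a shorted stub, Z_in = jZ_0·tan(βl)

Z_in ≈ −j41.8 Ω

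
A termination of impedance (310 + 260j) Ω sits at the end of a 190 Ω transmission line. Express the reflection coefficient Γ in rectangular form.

Γ = (Z_L − Z_0)/(Z_L + Z_0) = (120 + j260)/(500 + j260)

Γ ≈ 0.402 + j0.311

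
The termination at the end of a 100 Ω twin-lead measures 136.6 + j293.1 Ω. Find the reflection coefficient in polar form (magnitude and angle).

Γ ≈ 0.784 ∠ 31.8°

Γ = (Z_L − Z_0)/(Z_L + Z_0) = (36.6 + j293.1)/(236.6 + j293.1)
|Γ| = 295/377 = 0.784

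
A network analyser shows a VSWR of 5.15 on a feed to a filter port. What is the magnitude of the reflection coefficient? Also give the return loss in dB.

|Γ| ≈ 0.675; return loss ≈ 3.42 dB

|Γ| = (S − 1)/(S + 1) = (5.15 − 1)/(5.15 + 1) = 4.15/6.15
RL = −20·log₁₀|Γ| = −20·log₁₀(0.675)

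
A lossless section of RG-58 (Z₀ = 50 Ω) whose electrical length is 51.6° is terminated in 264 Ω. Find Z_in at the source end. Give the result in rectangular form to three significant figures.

Z_in ≈ 15.1 − j37.4 Ω

tan(βl) = tan(51.6°) = 1.26
Z_in = Z_0·(Z_L + jZ_0·tanβl)/(Z_0 + jZ_L·tanβl)
     = 50·(264 + j63.1)/(50 + j333)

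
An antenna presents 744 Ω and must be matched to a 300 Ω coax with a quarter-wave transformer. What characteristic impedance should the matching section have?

Z_qwt = √(Z_0·R_L) = √(300 × 744) = √223200

Z_qwt ≈ 472 Ω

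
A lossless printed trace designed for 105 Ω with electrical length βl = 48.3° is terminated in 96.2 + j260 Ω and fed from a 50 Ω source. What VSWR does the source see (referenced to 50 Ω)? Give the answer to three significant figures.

tan(βl) = 1.12
Z_in = Z_0·(Z_L + jZ_0·tanβl)/(Z_0 + jZ_L·tanβl) = 51.5 − j183 Ω
Γ_s = (Z_in − Z_s)/(Z_in + Z_s) = (1.48 − j183)/(101 − j183), |Γ_s| = 0.874
VSWR = (1 + |Γ_s|)/(1 − |Γ_s|)

VSWR ≈ 14.9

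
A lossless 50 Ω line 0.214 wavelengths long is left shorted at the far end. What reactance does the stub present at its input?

βl = 2π × 0.214 = 77°
tan(βl) = 4.35
For a shorted stub, Z_in = jZ_0·tan(βl)

X_in ≈ 217 Ω (inductive)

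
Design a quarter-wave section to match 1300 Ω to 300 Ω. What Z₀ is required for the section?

Z_qwt ≈ 624 Ω

Z_qwt = √(Z_0·R_L) = √(300 × 1300) = √390000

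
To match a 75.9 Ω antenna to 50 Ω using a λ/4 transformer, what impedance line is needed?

Z_qwt = √(Z_0·R_L) = √(50 × 75.9) = √3795

Z_qwt ≈ 61.6 Ω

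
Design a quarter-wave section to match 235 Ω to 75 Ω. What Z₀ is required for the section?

Z_qwt ≈ 133 Ω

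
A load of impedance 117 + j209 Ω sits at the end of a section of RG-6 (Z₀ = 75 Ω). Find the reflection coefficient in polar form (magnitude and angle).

Γ ≈ 0.751 ∠ 31.2°

Γ = (Z_L − Z_0)/(Z_L + Z_0) = (42 + j209)/(192 + j209)
|Γ| = 213/284 = 0.751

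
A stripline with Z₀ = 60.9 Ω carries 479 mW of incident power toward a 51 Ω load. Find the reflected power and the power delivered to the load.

Γ = (51 − 60.9)/(51 + 60.9) = -0.0885
|Γ|² = 0.00783
P_refl = |Γ|²·P_inc = 3.75 mW, P_del = (1 − |Γ|²)·P_inc = 475 mW

P_reflected ≈ 3.75 mW; P_delivered ≈ 475 mW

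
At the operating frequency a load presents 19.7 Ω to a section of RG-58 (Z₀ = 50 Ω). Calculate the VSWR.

Γ = (19.7 − 50)/(19.7 + 50) = -0.435
VSWR = (1 + 0.435)/(1 − 0.435)

VSWR ≈ 2.54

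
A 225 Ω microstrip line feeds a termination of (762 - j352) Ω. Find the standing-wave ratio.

Γ = (Z_L − Z_0)/(Z_L + Z_0) = (537 − j352)/(987 − j352)
|Γ| = 642/1050 = 0.613
VSWR = (1 + |Γ|)/(1 − |Γ|) = 1.61/0.387

VSWR ≈ 4.16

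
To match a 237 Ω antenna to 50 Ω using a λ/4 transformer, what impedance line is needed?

Z_qwt ≈ 109 Ω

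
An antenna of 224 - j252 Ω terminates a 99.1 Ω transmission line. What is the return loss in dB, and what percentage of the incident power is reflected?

Γ = (124.9 − j252)/(323.1 − j252), |Γ| = 0.686
RL = −20·log₁₀(0.686) = 3.27 dB
P_refl/P_inc = |Γ|² = 0.471

RL ≈ 3.27 dB; 47.1% of incident power reflected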